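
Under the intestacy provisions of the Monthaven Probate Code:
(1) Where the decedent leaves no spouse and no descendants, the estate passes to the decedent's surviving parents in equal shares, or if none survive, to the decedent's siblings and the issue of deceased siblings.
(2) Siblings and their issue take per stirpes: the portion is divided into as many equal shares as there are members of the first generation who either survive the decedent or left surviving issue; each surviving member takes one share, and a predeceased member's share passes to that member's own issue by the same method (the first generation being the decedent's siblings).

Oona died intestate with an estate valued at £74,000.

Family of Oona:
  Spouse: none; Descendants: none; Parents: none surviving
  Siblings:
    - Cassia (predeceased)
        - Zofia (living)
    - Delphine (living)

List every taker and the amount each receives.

The entire £74,000 passes to the siblings and their issue.
That amount (£74,000) is divided into 2 shares of £37,000: Delphine takes £37,000; Cassia's £37,000 share passes to Cassia's issue.
Cassia's share (£37,000) passes entirely to Zofia.

Zofia: £37,000; Delphine: £37,000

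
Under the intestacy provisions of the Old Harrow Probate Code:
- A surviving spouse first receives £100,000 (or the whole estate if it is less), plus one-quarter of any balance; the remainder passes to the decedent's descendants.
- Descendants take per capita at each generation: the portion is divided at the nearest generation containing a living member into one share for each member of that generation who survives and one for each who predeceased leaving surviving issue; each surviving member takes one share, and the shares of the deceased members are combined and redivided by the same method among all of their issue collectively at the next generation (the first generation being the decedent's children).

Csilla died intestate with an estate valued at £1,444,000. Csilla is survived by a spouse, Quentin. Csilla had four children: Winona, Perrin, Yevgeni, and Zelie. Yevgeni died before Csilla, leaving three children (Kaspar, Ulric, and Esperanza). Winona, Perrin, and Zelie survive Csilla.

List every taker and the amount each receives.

Quentin first takes £100,000, leaving a balance of £1,344,000. Quentin then takes one-quarter of the balance (£336,000), for a total of £436,000. The remaining £1,008,000 passes to the descendants.
The descendants' portion (£1,008,000) is divided at the children's generation into 4 shares of £252,000. Winona, Perrin, and Zelie each take £252,000. The remaining share for the deceased Yevgeni (£252,000) is carried to the next generation.
That pool (£252,000) is divided at the grandchildren's generation equally among Kaspar, Ulric, and Esperanza: £84,000 each.

Quentin: £436,000; Winona: £252,000; Perrin: £252,000; Kaspar: £84,000; Ulric: £84,000; Esperanza: £84,000; Zelie: £252,000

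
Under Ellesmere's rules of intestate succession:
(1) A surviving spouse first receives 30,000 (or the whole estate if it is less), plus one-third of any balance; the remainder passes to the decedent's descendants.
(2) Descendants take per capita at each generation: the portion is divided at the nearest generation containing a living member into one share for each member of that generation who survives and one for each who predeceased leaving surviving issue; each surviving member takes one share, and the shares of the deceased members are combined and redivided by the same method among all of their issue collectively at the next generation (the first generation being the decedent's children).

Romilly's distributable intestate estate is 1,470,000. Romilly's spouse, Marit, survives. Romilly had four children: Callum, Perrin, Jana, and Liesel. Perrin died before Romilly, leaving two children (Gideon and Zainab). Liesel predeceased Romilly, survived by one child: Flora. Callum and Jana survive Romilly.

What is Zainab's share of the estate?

Marit first takes 30,000, leaving a balance of 1,440,000. Marit then takes one-third of the balance (480,000), for a total of 510,000. The remaining 960,000 passes to the descendants.
The descendants' portion (960,000) is divided at the children's generation into 4 shares of 240,000. Callum and Jana each take 240,000. The 2 shares of the deceased (Perrin and Liesel) are combined into a pool of 480,000.
That pool (480,000) is divided at the grandchildren's generation equally among Gideon, Zainab, and Flora: 160,000 each.

Zainab receives 160,000.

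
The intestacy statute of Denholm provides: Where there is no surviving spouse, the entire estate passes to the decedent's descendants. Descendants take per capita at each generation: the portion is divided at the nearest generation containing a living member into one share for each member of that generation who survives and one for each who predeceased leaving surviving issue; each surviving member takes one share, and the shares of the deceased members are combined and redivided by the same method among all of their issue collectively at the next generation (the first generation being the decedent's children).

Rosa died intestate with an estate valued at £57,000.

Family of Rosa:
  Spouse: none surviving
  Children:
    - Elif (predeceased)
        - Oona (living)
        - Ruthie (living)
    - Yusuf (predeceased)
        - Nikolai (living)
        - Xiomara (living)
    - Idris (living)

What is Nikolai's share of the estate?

Nikolai receives £9,500.

The entire £57,000 passes to the descendants.
That amount (£57,000) is divided at the children's generation into 3 shares of £19,000. Idris takes £19,000. The 2 shares of the deceased (Elif and Yusuf) are combined into a pool of £38,000.
That pool (£38,000) is divided at the grandchildren's generation equally among Oona, Ruthie, Nikolai, and Xiomara: £9,500 each.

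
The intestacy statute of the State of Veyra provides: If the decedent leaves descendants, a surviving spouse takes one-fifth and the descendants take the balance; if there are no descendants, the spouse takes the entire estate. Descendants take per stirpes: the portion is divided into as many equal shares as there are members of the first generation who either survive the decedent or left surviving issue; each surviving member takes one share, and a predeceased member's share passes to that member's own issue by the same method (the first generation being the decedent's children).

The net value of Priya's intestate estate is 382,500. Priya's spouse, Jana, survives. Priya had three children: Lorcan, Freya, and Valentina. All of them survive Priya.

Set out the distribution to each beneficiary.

Jana takes one-fifth of 382,500 = 76,500. The remaining 306,000 passes to the descendants.
The descendants' portion (306,000) is divided into 3 shares of 102,000: Lorcan, Freya, and Valentina each take 102,000.

Jana: 76,500; Lorcan: 102,000; Freya: 102,000; Valentina: 102,000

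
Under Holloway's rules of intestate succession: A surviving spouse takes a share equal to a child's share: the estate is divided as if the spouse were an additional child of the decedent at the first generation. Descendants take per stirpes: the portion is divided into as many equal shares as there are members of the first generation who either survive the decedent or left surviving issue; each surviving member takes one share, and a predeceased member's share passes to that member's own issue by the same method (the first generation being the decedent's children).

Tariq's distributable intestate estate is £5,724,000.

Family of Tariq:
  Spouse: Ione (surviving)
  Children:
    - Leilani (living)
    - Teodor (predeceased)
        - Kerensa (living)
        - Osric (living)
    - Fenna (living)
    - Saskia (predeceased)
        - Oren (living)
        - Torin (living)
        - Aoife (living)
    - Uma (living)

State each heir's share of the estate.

The spouse counts as an additional share at the children's level, so there are 6 primary shares of £954,000. Ione takes one such share (£954,000).
The children's combined portion (£4,770,000) is divided into 5 shares of £954,000: Leilani, Fenna, and Uma each take £954,000; Teodor's £954,000 share passes to Teodor's issue; Saskia's £954,000 share passes to Saskia's issue.
Teodor's share (£954,000) is divided into 2 shares of £477,000: Kerensa and Osric each take £477,000.
Saskia's share (£954,000) is divided into 3 shares of £318,000: Oren, Torin, and Aoife each take £318,000.

Ione: £954,000; Leilani: £954,000; Kerensa: £477,000; Osric: £477,000; Fenna: £954,000; Oren: £318,000; Torin: £318,000; Aoife: £318,000; Uma: £954,000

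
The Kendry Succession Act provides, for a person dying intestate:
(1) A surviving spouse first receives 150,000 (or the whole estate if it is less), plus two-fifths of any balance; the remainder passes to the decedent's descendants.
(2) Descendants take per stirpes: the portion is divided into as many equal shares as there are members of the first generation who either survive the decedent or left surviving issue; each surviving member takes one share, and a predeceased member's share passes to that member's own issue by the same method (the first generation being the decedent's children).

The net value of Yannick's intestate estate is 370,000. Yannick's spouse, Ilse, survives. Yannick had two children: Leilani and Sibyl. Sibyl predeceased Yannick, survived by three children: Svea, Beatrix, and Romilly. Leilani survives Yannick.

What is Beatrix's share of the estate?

Beatrix receives 22,000.

Ilse first takes 150,000, leaving a balance of 220,000. Ilse then takes two-fifths of the balance (88,000), for a total of 238,000. The remaining 132,000 passes to the descendants.
The descendants' portion (132,000) is divided into 2 shares of 66,000: Leilani takes 66,000; Sibyl's 66,000 share passes to Sibyl's issue.
Sibyl's share (66,000) is divided into 3 shares of 22,000: Svea, Beatrix, and Romilly each take 22,000.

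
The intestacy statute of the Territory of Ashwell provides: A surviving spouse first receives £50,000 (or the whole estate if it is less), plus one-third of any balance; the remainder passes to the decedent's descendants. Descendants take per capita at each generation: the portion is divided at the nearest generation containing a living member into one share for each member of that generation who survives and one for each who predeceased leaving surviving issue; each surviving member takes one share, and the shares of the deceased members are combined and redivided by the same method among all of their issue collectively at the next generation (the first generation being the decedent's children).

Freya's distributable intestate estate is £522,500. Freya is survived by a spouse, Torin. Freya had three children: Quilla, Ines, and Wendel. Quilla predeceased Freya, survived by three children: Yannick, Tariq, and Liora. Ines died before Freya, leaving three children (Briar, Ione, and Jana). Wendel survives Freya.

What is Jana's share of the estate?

Jana receives £35,000.

Torin first takes £50,000, leaving a balance of £472,500. Torin then takes one-third of the balance (£157,500), for a total of £207,500. The remaining £315,000 passes to the descendants.
The descendants' portion (£315,000) is divided at the children's generation into 3 shares of £105,000. Wendel takes £105,000. The 2 shares of the deceased (Quilla and Ines) are combined into a pool of £210,000.
That pool (£210,000) is divided at the grandchildren's generation equally among Yannick, Tariq, Liora, Briar, Ione, and Jana: £35,000 each.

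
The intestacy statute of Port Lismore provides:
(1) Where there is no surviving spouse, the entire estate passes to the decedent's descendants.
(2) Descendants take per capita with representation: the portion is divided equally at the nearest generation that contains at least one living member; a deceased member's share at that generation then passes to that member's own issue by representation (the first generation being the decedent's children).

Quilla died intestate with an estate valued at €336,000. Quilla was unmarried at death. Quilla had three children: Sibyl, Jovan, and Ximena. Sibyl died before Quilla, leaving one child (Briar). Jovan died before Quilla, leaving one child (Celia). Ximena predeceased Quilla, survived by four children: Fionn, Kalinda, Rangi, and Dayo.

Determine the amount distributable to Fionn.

Fionn receives €56,000.

The entire €336,000 passes to the descendants.
No child survives, so the initial division is made at the grandchildren's generation.
That amount (€336,000) is divided into 6 shares of €56,000: Briar, Celia, Fionn, Kalinda, Rangi, and Dayo each take €56,000.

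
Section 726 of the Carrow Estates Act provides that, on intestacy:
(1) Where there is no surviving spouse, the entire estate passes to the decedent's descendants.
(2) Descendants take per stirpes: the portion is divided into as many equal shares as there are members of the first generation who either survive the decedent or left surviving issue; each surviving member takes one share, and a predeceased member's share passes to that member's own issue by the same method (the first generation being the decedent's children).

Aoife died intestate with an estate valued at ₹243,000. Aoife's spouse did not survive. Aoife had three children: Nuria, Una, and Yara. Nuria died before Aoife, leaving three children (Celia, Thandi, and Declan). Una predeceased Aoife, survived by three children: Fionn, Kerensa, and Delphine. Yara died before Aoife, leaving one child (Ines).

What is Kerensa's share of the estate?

Kerensa receives ₹27,000.

The entire ₹243,000 passes to the descendants.
That amount (₹243,000) is divided into 3 shares of ₹81,000: Nuria's ₹81,000 share passes to Nuria's issue; Una's ₹81,000 share passes to Una's issue; Yara's ₹81,000 share passes to Yara's issue.
Nuria's share (₹81,000) is divided into 3 shares of ₹27,000: Celia, Thandi, and Declan each take ₹27,000.
Una's share (₹81,000) is divided into 3 shares of ₹27,000: Fionn, Kerensa, and Delphine each take ₹27,000.
Yara's share (₹81,000) passes entirely to Ines.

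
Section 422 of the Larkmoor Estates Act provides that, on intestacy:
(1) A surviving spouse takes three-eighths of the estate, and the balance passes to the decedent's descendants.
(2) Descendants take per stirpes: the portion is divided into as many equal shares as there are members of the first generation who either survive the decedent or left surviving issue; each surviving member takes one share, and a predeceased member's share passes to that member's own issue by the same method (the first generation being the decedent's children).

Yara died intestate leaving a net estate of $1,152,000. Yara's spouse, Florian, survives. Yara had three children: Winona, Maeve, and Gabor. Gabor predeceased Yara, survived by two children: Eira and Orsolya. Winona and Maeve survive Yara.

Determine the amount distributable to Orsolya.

Orsolya receives $120,000.

Florian takes three-eighths of $1,152,000 = $432,000. The remaining $720,000 passes to the descendants.
The descendants' portion ($720,000) is divided into 3 shares of $240,000: Winona and Maeve each take $240,000; Gabor's $240,000 share passes to Gabor's issue.
Gabor's share ($240,000) is divided into 2 shares of $120,000: Eira and Orsolya each take $120,000.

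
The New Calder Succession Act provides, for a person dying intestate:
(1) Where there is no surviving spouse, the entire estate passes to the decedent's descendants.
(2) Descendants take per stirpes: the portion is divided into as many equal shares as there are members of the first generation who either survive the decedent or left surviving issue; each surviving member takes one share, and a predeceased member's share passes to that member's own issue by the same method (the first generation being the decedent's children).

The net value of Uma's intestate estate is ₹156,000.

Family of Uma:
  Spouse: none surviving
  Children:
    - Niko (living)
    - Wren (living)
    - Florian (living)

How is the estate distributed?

Niko: ₹52,000; Wren: ₹52,000; Florian: ₹52,000

The entire ₹156,000 passes to the descendants.
That amount (₹156,000) is divided into 3 shares of ₹52,000: Niko, Wren, and Florian each take ₹52,000.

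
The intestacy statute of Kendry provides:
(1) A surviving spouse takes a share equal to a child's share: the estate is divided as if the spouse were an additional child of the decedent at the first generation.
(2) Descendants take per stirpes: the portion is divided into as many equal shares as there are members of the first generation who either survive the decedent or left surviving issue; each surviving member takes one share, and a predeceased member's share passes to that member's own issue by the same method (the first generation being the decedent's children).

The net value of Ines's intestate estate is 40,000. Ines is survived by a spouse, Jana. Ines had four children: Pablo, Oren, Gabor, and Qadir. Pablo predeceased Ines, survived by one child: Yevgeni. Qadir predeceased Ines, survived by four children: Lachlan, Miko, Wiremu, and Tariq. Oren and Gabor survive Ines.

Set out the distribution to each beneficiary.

Jana: 8,000; Yevgeni: 8,000; Oren: 8,000; Gabor: 8,000; Lachlan: 2,000; Miko: 2,000; Wiremu: 2,000; Tariq: 2,000

The spouse counts as an additional share at the children's level, so there are 5 primary shares of 8,000. Jana takes one such share (8,000).
The children's combined portion (32,000) is divided into 4 shares of 8,000: Oren and Gabor each take 8,000; Pablo's 8,000 share passes to Pablo's issue; Qadir's 8,000 share passes to Qadir's issue.
Pablo's share (8,000) passes entirely to Yevgeni.
Qadir's share (8,000) is divided into 4 shares of 2,000: Lachlan, Miko, Wiremu, and Tariq each take 2,000.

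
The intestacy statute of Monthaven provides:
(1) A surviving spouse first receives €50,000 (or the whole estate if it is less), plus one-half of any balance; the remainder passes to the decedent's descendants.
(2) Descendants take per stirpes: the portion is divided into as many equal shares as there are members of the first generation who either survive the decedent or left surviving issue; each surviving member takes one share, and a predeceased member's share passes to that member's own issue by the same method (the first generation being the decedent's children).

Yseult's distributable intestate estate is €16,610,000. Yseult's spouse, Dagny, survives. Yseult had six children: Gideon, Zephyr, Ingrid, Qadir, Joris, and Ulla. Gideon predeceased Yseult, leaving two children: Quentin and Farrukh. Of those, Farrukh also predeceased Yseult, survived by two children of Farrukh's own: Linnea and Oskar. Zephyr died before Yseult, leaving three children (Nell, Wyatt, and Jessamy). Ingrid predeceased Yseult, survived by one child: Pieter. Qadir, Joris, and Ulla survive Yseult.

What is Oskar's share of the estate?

Oskar receives €345,000.

Dagny first takes €50,000, leaving a balance of €16,560,000. Dagny then takes one-half of the balance (€8,280,000), for a total of €8,330,000. The remaining €8,280,000 passes to the descendants.
The descendants' portion (€8,280,000) is divided into 6 shares of €1,380,000: Qadir, Joris, and Ulla each take €1,380,000; Gideon's €1,380,000 share passes to Gideon's issue; Zephyr's €1,380,000 share passes to Zephyr's issue; Ingrid's €1,380,000 share passes to Ingrid's issue.
Gideon's share (€1,380,000) is divided into 2 shares of €690,000: Quentin takes €690,000; Farrukh's €690,000 share passes to Farrukh's issue.
Farrukh's share (€690,000) is divided into 2 shares of €345,000: Linnea and Oskar each take €345,000.
Zephyr's share (€1,380,000) is divided into 3 shares of €460,000: Nell, Wyatt, and Jessamy each take €460,000.
Ingrid's share (€1,380,000) passes entirely to Pieter.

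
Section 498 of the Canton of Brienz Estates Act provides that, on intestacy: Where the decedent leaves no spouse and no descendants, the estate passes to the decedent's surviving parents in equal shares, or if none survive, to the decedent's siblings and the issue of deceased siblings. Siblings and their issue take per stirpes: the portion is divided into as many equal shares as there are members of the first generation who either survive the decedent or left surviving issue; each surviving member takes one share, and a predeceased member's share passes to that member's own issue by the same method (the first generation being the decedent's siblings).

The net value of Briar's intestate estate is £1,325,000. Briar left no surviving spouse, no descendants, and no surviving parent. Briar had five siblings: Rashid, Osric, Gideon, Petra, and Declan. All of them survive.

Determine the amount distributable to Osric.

Osric receives £265,000.

The entire £1,325,000 passes to the siblings and their issue.
That amount (£1,325,000) is divided into 5 shares of £265,000: Rashid, Osric, Gideon, Petra, and Declan each take £265,000.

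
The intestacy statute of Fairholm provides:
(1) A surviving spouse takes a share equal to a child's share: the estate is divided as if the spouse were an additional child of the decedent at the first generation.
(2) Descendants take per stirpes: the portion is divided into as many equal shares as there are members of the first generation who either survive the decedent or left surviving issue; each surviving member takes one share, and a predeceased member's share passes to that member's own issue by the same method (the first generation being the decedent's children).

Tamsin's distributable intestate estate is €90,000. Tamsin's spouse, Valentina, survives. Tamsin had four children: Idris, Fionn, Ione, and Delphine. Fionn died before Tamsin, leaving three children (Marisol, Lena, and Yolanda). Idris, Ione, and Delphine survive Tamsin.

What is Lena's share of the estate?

Lena receives €6,000.

The spouse counts as an additional share at the children's level, so there are 5 primary shares of €18,000. Valentina takes one such share (€18,000).
The children's combined portion (€72,000) is divided into 4 shares of €18,000: Idris, Ione, and Delphine each take €18,000; Fionn's €18,000 share passes to Fionn's issue.
Fionn's share (€18,000) is divided into 3 shares of €6,000: Marisol, Lena, and Yolanda each take €6,000.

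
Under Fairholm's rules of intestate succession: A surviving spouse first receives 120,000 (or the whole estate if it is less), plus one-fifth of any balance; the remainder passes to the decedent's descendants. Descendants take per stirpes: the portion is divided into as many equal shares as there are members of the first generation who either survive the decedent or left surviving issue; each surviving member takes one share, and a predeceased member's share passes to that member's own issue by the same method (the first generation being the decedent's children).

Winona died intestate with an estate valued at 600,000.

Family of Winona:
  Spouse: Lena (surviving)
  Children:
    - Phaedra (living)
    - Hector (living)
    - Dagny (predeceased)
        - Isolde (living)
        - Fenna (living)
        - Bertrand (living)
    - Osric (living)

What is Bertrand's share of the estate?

Bertrand receives 32,000.

Lena first takes 120,000, leaving a balance of 480,000. Lena then takes one-fifth of the balance (96,000), for a total of 216,000. The remaining 384,000 passes to the descendants.
The descendants' portion (384,000) is divided into 4 shares of 96,000: Phaedra, Hector, and Osric each take 96,000; Dagny's 96,000 share passes to Dagny's issue.
Dagny's share (96,000) is divided into 3 shares of 32,000: Isolde, Fenna, and Bertrand each take 32,000.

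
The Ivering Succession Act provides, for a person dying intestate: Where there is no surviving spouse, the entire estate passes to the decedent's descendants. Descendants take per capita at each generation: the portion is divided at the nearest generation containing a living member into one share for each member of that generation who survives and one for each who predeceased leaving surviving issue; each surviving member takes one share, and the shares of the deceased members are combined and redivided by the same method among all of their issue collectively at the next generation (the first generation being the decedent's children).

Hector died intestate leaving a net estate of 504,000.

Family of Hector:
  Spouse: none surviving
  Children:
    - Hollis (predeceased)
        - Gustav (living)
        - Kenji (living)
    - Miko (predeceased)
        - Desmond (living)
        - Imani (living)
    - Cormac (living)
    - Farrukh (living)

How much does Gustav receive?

Gustav receives 63,000.

The entire 504,000 passes to the descendants.
That amount (504,000) is divided at the children's generation into 4 shares of 126,000. Cormac and Farrukh each take 126,000. The 2 shares of the deceased (Hollis and Miko) are combined into a pool of 252,000.
That pool (252,000) is divided at the grandchildren's generation equally among Gustav, Kenji, Desmond, and Imani: 63,000 each.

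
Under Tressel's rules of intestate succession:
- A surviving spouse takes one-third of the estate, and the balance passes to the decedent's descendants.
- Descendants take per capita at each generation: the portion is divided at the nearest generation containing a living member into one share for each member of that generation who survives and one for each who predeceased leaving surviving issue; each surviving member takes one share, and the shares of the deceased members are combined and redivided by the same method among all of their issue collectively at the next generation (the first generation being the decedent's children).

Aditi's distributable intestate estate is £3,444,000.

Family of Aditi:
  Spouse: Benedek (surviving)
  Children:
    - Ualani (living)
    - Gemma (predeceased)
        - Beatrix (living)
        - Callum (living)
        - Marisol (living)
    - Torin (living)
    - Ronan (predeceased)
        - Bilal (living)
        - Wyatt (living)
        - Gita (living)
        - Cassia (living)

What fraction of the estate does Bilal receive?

Benedek takes one-third of £3,444,000 = £1,148,000. The remaining £2,296,000 passes to the descendants.
The descendants' portion (£2,296,000) is divided at the children's generation into 4 shares of £574,000. Ualani and Torin each take £574,000. The 2 shares of the deceased (Gemma and Ronan) are combined into a pool of £1,148,000.
That pool (£1,148,000) is divided at the grandchildren's generation equally among Beatrix, Callum, Marisol, Bilal, Wyatt, Gita, and Cassia: £164,000 each.

Bilal receives 1/21 of the estate.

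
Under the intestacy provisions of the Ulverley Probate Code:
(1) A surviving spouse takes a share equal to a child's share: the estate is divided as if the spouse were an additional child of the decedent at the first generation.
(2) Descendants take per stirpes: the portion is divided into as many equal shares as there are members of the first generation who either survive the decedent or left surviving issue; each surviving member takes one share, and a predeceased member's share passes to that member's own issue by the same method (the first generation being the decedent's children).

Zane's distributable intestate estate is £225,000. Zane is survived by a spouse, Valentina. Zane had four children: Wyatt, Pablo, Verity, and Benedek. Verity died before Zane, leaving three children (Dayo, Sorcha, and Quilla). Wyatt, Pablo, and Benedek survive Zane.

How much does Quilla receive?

The spouse counts as an additional share at the children's level, so there are 5 primary shares of £45,000. Valentina takes one such share (£45,000).
The children's combined portion (£180,000) is divided into 4 shares of £45,000: Wyatt, Pablo, and Benedek each take £45,000; Verity's £45,000 share passes to Verity's issue.
Verity's share (£45,000) is divided into 3 shares of £15,000: Dayo, Sorcha, and Quilla each take £15,000.

Quilla receives £15,000.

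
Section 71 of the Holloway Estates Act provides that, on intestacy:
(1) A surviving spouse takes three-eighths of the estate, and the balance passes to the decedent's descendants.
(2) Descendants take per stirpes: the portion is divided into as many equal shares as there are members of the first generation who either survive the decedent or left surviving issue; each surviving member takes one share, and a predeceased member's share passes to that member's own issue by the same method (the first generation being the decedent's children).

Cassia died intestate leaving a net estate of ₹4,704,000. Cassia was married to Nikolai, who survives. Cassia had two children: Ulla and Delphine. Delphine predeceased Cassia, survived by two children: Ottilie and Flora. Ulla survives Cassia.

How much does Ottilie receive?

Ottilie receives ₹735,000.

Nikolai takes three-eighths of ₹4,704,000 = ₹1,764,000. The remaining ₹2,940,000 passes to the descendants.
The descendants' portion (₹2,940,000) is divided into 2 shares of ₹1,470,000: Ulla takes ₹1,470,000; Delphine's ₹1,470,000 share passes to Delphine's issue.
Delphine's share (₹1,470,000) is divided into 2 shares of ₹735,000: Ottilie and Flora each take ₹735,000.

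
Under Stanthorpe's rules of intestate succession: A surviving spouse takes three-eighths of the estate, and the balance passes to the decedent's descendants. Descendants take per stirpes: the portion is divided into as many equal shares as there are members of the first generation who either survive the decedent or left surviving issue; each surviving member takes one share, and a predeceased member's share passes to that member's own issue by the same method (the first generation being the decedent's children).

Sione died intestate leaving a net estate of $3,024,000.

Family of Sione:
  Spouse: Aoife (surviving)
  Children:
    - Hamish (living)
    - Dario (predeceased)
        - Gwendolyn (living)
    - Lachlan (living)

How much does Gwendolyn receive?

Aoife takes three-eighths of $3,024,000 = $1,134,000. The remaining $1,890,000 passes to the descendants.
The descendants' portion ($1,890,000) is divided into 3 shares of $630,000: Hamish and Lachlan each take $630,000; Dario's $630,000 share passes to Dario's issue.
Dario's share ($630,000) passes entirely to Gwendolyn.

Gwendolyn receives $630,000.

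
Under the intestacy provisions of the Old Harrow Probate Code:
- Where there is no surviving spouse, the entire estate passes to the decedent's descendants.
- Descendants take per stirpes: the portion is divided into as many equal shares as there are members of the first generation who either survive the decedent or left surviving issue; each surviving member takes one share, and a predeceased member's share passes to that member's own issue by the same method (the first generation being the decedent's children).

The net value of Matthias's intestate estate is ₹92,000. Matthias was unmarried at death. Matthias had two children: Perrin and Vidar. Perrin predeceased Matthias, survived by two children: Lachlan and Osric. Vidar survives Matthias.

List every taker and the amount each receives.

The entire ₹92,000 passes to the descendants.
That amount (₹92,000) is divided into 2 shares of ₹46,000: Vidar takes ₹46,000; Perrin's ₹46,000 share passes to Perrin's issue.
Perrin's share (₹46,000) is divided into 2 shares of ₹23,000: Lachlan and Osric each take ₹23,000.

Lachlan: ₹23,000; Osric: ₹23,000; Vidar: ₹46,000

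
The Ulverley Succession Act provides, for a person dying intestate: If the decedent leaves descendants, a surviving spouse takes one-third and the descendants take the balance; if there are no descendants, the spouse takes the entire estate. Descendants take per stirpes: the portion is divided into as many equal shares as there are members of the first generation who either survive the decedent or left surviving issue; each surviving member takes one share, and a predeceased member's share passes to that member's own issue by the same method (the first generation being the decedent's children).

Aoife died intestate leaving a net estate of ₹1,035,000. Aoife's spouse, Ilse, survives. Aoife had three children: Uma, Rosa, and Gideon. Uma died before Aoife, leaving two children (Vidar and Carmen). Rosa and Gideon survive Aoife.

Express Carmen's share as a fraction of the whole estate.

Carmen receives 1/9 of the estate.

Ilse takes one-third of ₹1,035,000 = ₹345,000. The remaining ₹690,000 passes to the descendants.
The descendants' portion (₹690,000) is divided into 3 shares of ₹230,000: Rosa and Gideon each take ₹230,000; Uma's ₹230,000 share passes to Uma's issue.
Uma's share (₹230,000) is divided into 2 shares of ₹115,000: Vidar and Carmen each take ₹115,000.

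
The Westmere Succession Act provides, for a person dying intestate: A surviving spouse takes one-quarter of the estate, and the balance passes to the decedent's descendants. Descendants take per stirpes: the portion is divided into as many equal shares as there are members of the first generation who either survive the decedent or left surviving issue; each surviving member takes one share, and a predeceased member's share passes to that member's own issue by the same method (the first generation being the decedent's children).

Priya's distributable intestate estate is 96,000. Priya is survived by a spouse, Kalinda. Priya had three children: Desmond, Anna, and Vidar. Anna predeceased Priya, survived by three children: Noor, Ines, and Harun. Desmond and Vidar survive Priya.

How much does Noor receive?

Kalinda takes one-quarter of 96,000 = 24,000. The remaining 72,000 passes to the descendants.
The descendants' portion (72,000) is divided into 3 shares of 24,000: Desmond and Vidar each take 24,000; Anna's 24,000 share passes to Anna's issue.
Anna's share (24,000) is divided into 3 shares of 8,000: Noor, Ines, and Harun each take 8,000.

Noor receives 8,000.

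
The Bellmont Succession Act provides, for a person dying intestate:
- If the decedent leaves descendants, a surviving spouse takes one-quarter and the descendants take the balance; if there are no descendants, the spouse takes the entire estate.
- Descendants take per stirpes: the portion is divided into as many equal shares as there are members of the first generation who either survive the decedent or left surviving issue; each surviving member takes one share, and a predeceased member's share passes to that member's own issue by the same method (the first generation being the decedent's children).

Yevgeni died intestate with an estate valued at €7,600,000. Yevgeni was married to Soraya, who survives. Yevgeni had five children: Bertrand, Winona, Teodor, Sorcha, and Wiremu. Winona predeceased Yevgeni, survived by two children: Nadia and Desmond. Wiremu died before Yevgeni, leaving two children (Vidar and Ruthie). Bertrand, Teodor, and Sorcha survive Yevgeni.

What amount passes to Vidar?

Vidar receives €570,000.

Soraya takes one-quarter of €7,600,000 = €1,900,000. The remaining €5,700,000 passes to the descendants.
The descendants' portion (€5,700,000) is divided into 5 shares of €1,140,000: Bertrand, Teodor, and Sorcha each take €1,140,000; Winona's €1,140,000 share passes to Winona's issue; Wiremu's €1,140,000 share passes to Wiremu's issue.
Winona's share (€1,140,000) is divided into 2 shares of €570,000: Nadia and Desmond each take €570,000.
Wiremu's share (€1,140,000) is divided into 2 shares of €570,000: Vidar and Ruthie each take €570,000.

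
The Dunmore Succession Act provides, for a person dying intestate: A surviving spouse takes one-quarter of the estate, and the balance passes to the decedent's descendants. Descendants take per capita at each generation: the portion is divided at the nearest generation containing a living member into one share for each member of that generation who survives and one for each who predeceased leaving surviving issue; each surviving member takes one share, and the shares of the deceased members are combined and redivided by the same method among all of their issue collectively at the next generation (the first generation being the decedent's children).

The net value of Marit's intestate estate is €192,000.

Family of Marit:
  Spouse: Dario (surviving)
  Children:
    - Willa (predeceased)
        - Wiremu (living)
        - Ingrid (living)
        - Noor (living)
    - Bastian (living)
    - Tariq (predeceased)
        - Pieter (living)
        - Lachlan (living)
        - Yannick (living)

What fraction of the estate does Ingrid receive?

Dario takes one-quarter of €192,000 = €48,000. The remaining €144,000 passes to the descendants.
The descendants' portion (€144,000) is divided at the children's generation into 3 shares of €48,000. Bastian takes €48,000. The 2 shares of the deceased (Willa and Tariq) are combined into a pool of €96,000.
That pool (€96,000) is divided at the grandchildren's generation equally among Wiremu, Ingrid, Noor, Pieter, Lachlan, and Yannick: €16,000 each.

Ingrid receives 1/12 of the estate.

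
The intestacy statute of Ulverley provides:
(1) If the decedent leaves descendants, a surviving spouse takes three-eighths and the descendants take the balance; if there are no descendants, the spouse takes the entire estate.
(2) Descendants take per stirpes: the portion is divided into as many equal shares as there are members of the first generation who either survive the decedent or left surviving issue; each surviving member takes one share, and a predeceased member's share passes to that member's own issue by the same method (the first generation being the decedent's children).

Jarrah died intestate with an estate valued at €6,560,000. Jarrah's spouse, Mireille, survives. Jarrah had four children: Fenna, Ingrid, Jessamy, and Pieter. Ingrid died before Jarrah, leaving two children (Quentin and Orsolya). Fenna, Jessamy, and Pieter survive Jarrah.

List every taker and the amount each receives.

Mireille: €2,460,000; Fenna: €1,025,000; Quentin: €512,500; Orsolya: €512,500; Jessamy: €1,025,000; Pieter: €1,025,000

Mireille takes three-eighths of €6,560,000 = €2,460,000. The remaining €4,100,000 passes to the descendants.
The descendants' portion (€4,100,000) is divided into 4 shares of €1,025,000: Fenna, Jessamy, and Pieter each take €1,025,000; Ingrid's €1,025,000 share passes to Ingrid's issue.
Ingrid's share (€1,025,000) is divided into 2 shares of €512,500: Quentin and Orsolya each take €512,500.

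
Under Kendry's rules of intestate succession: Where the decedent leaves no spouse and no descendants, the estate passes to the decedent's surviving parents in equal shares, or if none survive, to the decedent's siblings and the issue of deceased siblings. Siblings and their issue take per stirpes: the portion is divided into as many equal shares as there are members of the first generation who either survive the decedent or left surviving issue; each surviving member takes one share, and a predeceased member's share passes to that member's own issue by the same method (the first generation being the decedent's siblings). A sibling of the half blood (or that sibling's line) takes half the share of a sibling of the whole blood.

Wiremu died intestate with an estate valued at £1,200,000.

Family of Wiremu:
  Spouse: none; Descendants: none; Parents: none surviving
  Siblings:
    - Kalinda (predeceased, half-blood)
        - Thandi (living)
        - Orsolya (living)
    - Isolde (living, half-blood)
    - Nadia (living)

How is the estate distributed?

Thandi: £150,000; Orsolya: £150,000; Isolde: £300,000; Nadia: £600,000

The entire £1,200,000 passes to the siblings and their issue.
Counting each half-blood sibling's line as half a unit, there are 2 units in £1,200,000, so one unit is £600,000. Whole-blood lines (Nadia) take £600,000 each; half-blood lines (Kalinda and Isolde) take £300,000 each.
Kalinda's share (£300,000) is divided into 2 shares of £150,000: Thandi and Orsolya each take £150,000.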